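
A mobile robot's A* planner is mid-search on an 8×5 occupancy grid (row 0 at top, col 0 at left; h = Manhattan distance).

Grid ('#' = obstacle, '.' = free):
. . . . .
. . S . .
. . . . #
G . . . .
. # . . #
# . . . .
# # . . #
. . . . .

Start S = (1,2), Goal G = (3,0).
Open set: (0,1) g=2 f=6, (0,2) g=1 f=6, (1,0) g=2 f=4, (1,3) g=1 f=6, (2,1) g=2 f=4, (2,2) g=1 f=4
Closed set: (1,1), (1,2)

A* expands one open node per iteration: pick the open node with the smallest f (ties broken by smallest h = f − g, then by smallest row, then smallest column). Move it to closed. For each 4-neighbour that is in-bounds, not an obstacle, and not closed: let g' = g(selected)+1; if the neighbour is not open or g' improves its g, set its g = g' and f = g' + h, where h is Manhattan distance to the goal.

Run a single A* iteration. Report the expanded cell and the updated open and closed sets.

expanded=(1,0); open=[(0,0) g=3 f=6, (0,1) g=2 f=6, (0,2) g=1 f=6, (1,3) g=1 f=6, (2,0) g=3 f=4, (2,1) g=2 f=4, (2,2) g=1 f=4]; closed=[(1,0), (1,1), (1,2)]

step 1: expand (1,0) (f=4, h=2) → closed; open now [(0,0) g=3 f=6, (0,1) g=2 f=6, (0,2) g=1 f=6, (1,3) g=1 f=6, (2,0) g=3 f=4, (2,1) g=2 f=4, (2,2) g=1 f=4]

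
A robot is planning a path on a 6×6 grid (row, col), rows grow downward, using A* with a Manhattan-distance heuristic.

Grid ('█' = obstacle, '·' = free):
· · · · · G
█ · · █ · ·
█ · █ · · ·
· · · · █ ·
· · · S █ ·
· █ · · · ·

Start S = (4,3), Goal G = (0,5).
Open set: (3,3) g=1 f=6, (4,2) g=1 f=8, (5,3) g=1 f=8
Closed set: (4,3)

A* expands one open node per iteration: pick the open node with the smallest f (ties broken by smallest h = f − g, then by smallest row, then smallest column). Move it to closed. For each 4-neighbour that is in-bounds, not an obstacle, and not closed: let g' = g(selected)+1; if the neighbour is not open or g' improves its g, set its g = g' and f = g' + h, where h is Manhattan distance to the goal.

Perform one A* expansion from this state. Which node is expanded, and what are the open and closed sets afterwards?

expanded=(3,3); open=[(2,3) g=2 f=6, (3,2) g=2 f=8, (4,2) g=1 f=8, (5,3) g=1 f=8]; closed=[(3,3), (4,3)]

step 1: expand (3,3) (f=6, h=5) → closed; open now [(2,3) g=2 f=6, (3,2) g=2 f=8, (4,2) g=1 f=8, (5,3) g=1 f=8]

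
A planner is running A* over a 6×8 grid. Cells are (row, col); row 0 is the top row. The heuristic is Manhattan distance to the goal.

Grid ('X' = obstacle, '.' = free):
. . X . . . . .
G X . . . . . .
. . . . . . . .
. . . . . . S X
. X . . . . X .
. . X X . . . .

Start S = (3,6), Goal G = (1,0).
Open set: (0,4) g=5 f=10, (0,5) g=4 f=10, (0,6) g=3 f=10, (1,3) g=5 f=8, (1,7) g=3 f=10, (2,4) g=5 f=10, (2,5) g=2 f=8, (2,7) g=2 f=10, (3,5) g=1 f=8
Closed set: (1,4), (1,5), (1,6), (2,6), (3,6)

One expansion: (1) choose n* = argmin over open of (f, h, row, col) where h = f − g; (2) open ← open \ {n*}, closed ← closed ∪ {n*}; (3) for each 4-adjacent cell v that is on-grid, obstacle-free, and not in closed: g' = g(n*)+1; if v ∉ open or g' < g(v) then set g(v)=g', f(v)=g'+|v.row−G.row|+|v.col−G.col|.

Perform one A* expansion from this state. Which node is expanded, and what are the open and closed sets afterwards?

step 1: expand (1,3) (f=8, h=3) → closed; open now [(0,3) g=6 f=10, (0,4) g=5 f=10, (0,5) g=4 f=10, (0,6) g=3 f=10, (1,2) g=6 f=8, (1,7) g=3 f=10, (2,3) g=6 f=10, (2,4) g=5 f=10, (2,5) g=2 f=8, (2,7) g=2 f=10, (3,5) g=1 f=8]

expanded=(1,3); open=[(0,3) g=6 f=10, (0,4) g=5 f=10, (0,5) g=4 f=10, (0,6) g=3 f=10, (1,2) g=6 f=8, (1,7) g=3 f=10, (2,3) g=6 f=10, (2,4) g=5 f=10, (2,5) g=2 f=8, (2,7) g=2 f=10, (3,5) g=1 f=8]; closed=[(1,3), (1,4), (1,5), (1,6), (2,6), (3,6)]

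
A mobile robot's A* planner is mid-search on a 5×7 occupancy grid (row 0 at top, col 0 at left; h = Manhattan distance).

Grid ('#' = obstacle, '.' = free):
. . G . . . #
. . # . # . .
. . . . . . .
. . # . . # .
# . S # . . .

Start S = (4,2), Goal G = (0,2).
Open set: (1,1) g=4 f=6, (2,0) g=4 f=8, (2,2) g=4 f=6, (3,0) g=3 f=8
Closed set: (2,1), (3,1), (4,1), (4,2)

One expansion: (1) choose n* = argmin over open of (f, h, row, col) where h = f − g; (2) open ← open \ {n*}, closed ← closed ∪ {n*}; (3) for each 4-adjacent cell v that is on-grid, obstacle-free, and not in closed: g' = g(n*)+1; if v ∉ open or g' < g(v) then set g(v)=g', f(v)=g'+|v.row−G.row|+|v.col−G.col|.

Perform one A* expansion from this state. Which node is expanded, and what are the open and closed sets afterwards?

expanded=(1,1); open=[(0,1) g=5 f=6, (1,0) g=5 f=8, (2,0) g=4 f=8, (2,2) g=4 f=6, (3,0) g=3 f=8]; closed=[(1,1), (2,1), (3,1), (4,1), (4,2)]

step 1: expand (1,1) (f=6, h=2) → closed; open now [(0,1) g=5 f=6, (1,0) g=5 f=8, (2,0) g=4 f=8, (2,2) g=4 f=6, (3,0) g=3 f=8]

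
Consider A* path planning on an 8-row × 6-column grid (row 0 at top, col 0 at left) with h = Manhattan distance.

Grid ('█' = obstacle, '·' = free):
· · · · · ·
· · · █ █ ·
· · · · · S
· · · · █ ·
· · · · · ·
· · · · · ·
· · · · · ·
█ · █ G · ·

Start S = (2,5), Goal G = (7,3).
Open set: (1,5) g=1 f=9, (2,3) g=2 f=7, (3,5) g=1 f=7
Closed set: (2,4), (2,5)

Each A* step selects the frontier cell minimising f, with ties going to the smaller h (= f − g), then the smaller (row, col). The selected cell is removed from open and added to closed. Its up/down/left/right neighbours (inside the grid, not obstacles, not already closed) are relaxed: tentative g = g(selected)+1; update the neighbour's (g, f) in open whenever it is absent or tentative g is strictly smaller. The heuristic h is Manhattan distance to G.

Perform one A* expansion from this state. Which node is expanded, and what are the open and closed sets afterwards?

expanded=(2,3); open=[(1,5) g=1 f=9, (2,2) g=3 f=9, (3,3) g=3 f=7, (3,5) g=1 f=7]; closed=[(2,3), (2,4), (2,5)]

step 1: expand (2,3) (f=7, h=5) → closed; open now [(1,5) g=1 f=9, (2,2) g=3 f=9, (3,3) g=3 f=7, (3,5) g=1 f=7]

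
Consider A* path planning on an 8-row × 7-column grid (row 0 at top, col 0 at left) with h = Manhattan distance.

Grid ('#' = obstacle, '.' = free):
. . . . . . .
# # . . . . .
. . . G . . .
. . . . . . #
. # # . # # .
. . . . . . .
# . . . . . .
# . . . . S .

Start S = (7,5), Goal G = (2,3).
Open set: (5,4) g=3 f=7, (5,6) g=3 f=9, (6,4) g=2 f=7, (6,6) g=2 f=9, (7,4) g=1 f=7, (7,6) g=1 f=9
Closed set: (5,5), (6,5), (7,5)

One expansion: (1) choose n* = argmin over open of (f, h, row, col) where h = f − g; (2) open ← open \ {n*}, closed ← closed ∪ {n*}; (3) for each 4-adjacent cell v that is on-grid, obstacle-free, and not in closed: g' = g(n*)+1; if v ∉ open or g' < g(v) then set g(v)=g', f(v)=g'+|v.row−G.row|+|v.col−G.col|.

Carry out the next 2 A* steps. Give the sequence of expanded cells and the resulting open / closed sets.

order=[(5,4) → (5,3)]; open=[(4,3) g=5 f=7, (5,2) g=5 f=9, (5,6) g=3 f=9, (6,3) g=5 f=9, (6,4) g=2 f=7, (6,6) g=2 f=9, (7,4) g=1 f=7, (7,6) g=1 f=9]; closed=[(5,3), (5,4), (5,5), (6,5), (7,5)]

step 1: expand (5,4) (f=7, h=4) → closed; open now [(5,3) g=4 f=7, (5,6) g=3 f=9, (6,4) g=2 f=7, (6,6) g=2 f=9, (7,4) g=1 f=7, (7,6) g=1 f=9]
step 2: expand (5,3) (f=7, h=3) → closed; open now [(4,3) g=5 f=7, (5,2) g=5 f=9, (5,6) g=3 f=9, (6,3) g=5 f=9, (6,4) g=2 f=7, (6,6) g=2 f=9, (7,4) g=1 f=7, (7,6) g=1 f=9]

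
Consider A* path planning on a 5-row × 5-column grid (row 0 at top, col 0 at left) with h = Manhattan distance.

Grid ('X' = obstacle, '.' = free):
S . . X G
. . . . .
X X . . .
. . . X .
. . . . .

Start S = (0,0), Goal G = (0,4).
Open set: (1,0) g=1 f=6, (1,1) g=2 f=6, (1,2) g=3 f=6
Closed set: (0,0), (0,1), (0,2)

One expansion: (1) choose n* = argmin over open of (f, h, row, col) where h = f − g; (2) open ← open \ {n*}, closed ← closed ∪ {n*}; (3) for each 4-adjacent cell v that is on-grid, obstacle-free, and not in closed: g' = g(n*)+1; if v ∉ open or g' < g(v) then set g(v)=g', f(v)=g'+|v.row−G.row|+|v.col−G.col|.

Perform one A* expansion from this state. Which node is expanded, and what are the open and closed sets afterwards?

step 1: expand (1,2) (f=6, h=3) → closed; open now [(1,0) g=1 f=6, (1,1) g=2 f=6, (1,3) g=4 f=6, (2,2) g=4 f=8]

expanded=(1,2); open=[(1,0) g=1 f=6, (1,1) g=2 f=6, (1,3) g=4 f=6, (2,2) g=4 f=8]; closed=[(0,0), (0,1), (0,2), (1,2)]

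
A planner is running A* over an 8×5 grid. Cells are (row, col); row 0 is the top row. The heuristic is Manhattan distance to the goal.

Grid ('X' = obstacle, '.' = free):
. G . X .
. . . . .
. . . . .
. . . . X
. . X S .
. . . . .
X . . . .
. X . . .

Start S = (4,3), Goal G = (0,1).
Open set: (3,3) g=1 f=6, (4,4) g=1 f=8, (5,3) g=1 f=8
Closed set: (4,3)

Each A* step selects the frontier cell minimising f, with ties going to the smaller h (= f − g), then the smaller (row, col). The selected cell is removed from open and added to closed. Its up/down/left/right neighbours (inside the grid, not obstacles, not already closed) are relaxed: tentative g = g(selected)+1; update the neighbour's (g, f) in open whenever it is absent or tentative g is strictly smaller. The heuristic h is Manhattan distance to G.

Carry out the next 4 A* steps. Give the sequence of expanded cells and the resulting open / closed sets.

order=[(3,3) → (2,3) → (1,3) → (1,2)]; open=[(0,2) g=5 f=6, (1,1) g=5 f=6, (1,4) g=4 f=8, (2,2) g=3 f=6, (2,4) g=3 f=8, (3,2) g=2 f=6, (4,4) g=1 f=8, (5,3) g=1 f=8]; closed=[(1,2), (1,3), (2,3), (3,3), (4,3)]

step 1: expand (3,3) (f=6, h=5) → closed; open now [(2,3) g=2 f=6, (3,2) g=2 f=6, (4,4) g=1 f=8, (5,3) g=1 f=8]
step 2: expand (2,3) (f=6, h=4) → closed; open now [(1,3) g=3 f=6, (2,2) g=3 f=6, (2,4) g=3 f=8, (3,2) g=2 f=6, (4,4) g=1 f=8, (5,3) g=1 f=8]
step 3: expand (1,3) (f=6, h=3) → closed; open now [(1,2) g=4 f=6, (1,4) g=4 f=8, (2,2) g=3 f=6, (2,4) g=3 f=8, (3,2) g=2 f=6, (4,4) g=1 f=8, (5,3) g=1 f=8]
step 4: expand (1,2) (f=6, h=2) → closed; open now [(0,2) g=5 f=6, (1,1) g=5 f=6, (1,4) g=4 f=8, (2,2) g=3 f=6, (2,4) g=3 f=8, (3,2) g=2 f=6, (4,4) g=1 f=8, (5,3) g=1 f=8]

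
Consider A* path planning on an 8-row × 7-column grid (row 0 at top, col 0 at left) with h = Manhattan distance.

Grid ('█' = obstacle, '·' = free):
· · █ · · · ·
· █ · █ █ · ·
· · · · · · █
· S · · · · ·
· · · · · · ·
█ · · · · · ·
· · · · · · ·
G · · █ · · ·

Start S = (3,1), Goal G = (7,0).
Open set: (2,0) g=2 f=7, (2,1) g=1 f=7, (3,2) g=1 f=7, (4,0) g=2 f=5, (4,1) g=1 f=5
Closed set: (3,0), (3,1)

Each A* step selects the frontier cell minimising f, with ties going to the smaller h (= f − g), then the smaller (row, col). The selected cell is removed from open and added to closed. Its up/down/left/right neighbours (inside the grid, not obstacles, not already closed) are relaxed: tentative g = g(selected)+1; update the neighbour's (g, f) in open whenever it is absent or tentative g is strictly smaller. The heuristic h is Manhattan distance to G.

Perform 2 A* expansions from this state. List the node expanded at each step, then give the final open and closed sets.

order=[(4,0) → (4,1)]; open=[(2,0) g=2 f=7, (2,1) g=1 f=7, (3,2) g=1 f=7, (4,2) g=2 f=7, (5,1) g=2 f=5]; closed=[(3,0), (3,1), (4,0), (4,1)]

step 1: expand (4,0) (f=5, h=3) → closed; open now [(2,0) g=2 f=7, (2,1) g=1 f=7, (3,2) g=1 f=7, (4,1) g=1 f=5]
step 2: expand (4,1) (f=5, h=4) → closed; open now [(2,0) g=2 f=7, (2,1) g=1 f=7, (3,2) g=1 f=7, (4,2) g=2 f=7, (5,1) g=2 f=5]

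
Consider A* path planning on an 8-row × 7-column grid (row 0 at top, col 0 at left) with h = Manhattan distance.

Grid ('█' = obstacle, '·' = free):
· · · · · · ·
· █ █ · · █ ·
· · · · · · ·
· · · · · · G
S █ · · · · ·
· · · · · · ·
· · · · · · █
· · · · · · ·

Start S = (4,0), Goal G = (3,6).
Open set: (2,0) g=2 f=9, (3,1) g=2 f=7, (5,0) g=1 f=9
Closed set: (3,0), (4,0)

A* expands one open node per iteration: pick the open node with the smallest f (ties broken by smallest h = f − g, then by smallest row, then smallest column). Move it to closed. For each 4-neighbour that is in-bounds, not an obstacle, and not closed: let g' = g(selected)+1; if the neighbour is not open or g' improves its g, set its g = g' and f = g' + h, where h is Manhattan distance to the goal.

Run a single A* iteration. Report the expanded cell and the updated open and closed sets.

step 1: expand (3,1) (f=7, h=5) → closed; open now [(2,0) g=2 f=9, (2,1) g=3 f=9, (3,2) g=3 f=7, (5,0) g=1 f=9]

expanded=(3,1); open=[(2,0) g=2 f=9, (2,1) g=3 f=9, (3,2) g=3 f=7, (5,0) g=1 f=9]; closed=[(3,0), (3,1), (4,0)]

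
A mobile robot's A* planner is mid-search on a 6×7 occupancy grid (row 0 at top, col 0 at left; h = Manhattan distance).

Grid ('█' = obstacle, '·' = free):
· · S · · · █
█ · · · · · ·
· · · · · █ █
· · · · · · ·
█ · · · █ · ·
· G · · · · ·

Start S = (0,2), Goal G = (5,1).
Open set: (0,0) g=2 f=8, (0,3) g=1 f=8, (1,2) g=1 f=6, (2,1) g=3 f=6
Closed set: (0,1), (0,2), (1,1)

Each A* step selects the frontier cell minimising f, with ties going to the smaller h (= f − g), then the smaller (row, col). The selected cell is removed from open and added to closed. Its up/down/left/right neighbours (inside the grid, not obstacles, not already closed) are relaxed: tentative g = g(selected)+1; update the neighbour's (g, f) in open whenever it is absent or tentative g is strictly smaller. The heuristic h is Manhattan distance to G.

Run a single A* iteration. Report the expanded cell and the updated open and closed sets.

expanded=(2,1); open=[(0,0) g=2 f=8, (0,3) g=1 f=8, (1,2) g=1 f=6, (2,0) g=4 f=8, (2,2) g=4 f=8, (3,1) g=4 f=6]; closed=[(0,1), (0,2), (1,1), (2,1)]

step 1: expand (2,1) (f=6, h=3) → closed; open now [(0,0) g=2 f=8, (0,3) g=1 f=8, (1,2) g=1 f=6, (2,0) g=4 f=8, (2,2) g=4 f=8, (3,1) g=4 f=6]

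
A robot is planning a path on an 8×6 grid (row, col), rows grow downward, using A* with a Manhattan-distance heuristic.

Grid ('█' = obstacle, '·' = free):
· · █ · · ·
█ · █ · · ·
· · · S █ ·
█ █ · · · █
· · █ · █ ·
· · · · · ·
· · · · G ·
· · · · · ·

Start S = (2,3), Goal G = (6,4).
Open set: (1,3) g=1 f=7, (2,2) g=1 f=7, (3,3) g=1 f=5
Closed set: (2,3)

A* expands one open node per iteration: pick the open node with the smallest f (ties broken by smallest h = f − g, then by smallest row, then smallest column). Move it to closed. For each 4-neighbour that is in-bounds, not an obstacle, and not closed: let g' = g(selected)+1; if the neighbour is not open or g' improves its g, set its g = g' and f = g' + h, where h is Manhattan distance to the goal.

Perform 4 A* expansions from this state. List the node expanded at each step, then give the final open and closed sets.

order=[(3,3) → (3,4) → (4,3) → (5,3)]; open=[(1,3) g=1 f=7, (2,2) g=1 f=7, (3,2) g=2 f=7, (5,2) g=4 f=7, (5,4) g=4 f=5, (6,3) g=4 f=5]; closed=[(2,3), (3,3), (3,4), (4,3), (5,3)]

step 1: expand (3,3) (f=5, h=4) → closed; open now [(1,3) g=1 f=7, (2,2) g=1 f=7, (3,2) g=2 f=7, (3,4) g=2 f=5, (4,3) g=2 f=5]
step 2: expand (3,4) (f=5, h=3) → closed; open now [(1,3) g=1 f=7, (2,2) g=1 f=7, (3,2) g=2 f=7, (4,3) g=2 f=5]
step 3: expand (4,3) (f=5, h=3) → closed; open now [(1,3) g=1 f=7, (2,2) g=1 f=7, (3,2) g=2 f=7, (5,3) g=3 f=5]
step 4: expand (5,3) (f=5, h=2) → closed; open now [(1,3) g=1 f=7, (2,2) g=1 f=7, (3,2) g=2 f=7, (5,2) g=4 f=7, (5,4) g=4 f=5, (6,3) g=4 f=5]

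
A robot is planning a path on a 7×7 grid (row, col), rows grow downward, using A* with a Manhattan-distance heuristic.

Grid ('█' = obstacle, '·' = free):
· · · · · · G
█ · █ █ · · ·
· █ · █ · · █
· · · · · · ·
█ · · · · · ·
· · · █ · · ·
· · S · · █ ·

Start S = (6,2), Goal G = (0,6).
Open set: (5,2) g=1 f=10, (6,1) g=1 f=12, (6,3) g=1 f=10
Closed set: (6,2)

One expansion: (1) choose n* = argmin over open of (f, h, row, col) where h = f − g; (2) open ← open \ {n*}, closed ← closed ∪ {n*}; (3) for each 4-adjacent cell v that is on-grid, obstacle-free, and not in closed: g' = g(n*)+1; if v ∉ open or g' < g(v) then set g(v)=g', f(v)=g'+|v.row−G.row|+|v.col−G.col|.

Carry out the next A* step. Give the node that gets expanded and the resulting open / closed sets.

step 1: expand (5,2) (f=10, h=9) → closed; open now [(4,2) g=2 f=10, (5,1) g=2 f=12, (6,1) g=1 f=12, (6,3) g=1 f=10]

expanded=(5,2); open=[(4,2) g=2 f=10, (5,1) g=2 f=12, (6,1) g=1 f=12, (6,3) g=1 f=10]; closed=[(5,2), (6,2)]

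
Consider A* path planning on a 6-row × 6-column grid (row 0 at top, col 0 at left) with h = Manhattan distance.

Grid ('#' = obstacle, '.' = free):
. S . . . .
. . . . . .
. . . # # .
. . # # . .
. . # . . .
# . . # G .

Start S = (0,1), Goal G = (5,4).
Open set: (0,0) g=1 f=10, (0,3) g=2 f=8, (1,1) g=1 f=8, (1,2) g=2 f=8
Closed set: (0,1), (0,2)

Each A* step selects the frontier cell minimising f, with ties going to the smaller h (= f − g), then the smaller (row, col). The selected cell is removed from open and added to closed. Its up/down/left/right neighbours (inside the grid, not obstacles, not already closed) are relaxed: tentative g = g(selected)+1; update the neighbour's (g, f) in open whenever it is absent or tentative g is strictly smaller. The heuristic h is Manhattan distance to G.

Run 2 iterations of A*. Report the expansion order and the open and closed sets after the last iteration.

order=[(0,3) → (0,4)]; open=[(0,0) g=1 f=10, (0,5) g=4 f=10, (1,1) g=1 f=8, (1,2) g=2 f=8, (1,3) g=3 f=8, (1,4) g=4 f=8]; closed=[(0,1), (0,2), (0,3), (0,4)]

step 1: expand (0,3) (f=8, h=6) → closed; open now [(0,0) g=1 f=10, (0,4) g=3 f=8, (1,1) g=1 f=8, (1,2) g=2 f=8, (1,3) g=3 f=8]
step 2: expand (0,4) (f=8, h=5) → closed; open now [(0,0) g=1 f=10, (0,5) g=4 f=10, (1,1) g=1 f=8, (1,2) g=2 f=8, (1,3) g=3 f=8, (1,4) g=4 f=8]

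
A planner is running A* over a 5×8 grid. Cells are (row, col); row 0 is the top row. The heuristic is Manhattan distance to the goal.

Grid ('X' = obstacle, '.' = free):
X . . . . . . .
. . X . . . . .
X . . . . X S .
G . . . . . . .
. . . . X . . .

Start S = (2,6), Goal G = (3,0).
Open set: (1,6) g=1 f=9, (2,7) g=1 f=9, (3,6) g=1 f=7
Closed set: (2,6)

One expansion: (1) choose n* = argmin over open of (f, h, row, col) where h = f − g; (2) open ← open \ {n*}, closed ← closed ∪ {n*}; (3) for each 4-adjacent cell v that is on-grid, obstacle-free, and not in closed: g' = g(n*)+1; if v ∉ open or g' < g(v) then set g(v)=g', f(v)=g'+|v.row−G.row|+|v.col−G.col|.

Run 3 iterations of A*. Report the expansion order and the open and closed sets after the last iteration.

order=[(3,6) → (3,5) → (3,4)]; open=[(1,6) g=1 f=9, (2,4) g=4 f=9, (2,7) g=1 f=9, (3,3) g=4 f=7, (3,7) g=2 f=9, (4,5) g=3 f=9, (4,6) g=2 f=9]; closed=[(2,6), (3,4), (3,5), (3,6)]

step 1: expand (3,6) (f=7, h=6) → closed; open now [(1,6) g=1 f=9, (2,7) g=1 f=9, (3,5) g=2 f=7, (3,7) g=2 f=9, (4,6) g=2 f=9]
step 2: expand (3,5) (f=7, h=5) → closed; open now [(1,6) g=1 f=9, (2,7) g=1 f=9, (3,4) g=3 f=7, (3,7) g=2 f=9, (4,5) g=3 f=9, (4,6) g=2 f=9]
step 3: expand (3,4) (f=7, h=4) → closed; open now [(1,6) g=1 f=9, (2,4) g=4 f=9, (2,7) g=1 f=9, (3,3) g=4 f=7, (3,7) g=2 f=9, (4,5) g=3 f=9, (4,6) g=2 f=9]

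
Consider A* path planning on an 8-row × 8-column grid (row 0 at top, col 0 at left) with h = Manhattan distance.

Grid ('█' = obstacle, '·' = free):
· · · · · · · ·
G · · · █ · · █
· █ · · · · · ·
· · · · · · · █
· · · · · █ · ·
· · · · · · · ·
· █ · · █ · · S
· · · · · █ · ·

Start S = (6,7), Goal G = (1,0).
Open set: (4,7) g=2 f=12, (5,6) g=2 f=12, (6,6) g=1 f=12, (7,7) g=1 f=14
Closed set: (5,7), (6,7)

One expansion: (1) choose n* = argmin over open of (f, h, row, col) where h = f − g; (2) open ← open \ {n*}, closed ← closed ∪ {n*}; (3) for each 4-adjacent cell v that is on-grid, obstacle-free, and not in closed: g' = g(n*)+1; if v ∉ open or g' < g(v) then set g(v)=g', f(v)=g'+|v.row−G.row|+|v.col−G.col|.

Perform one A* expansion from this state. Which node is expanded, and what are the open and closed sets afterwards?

expanded=(4,7); open=[(4,6) g=3 f=12, (5,6) g=2 f=12, (6,6) g=1 f=12, (7,7) g=1 f=14]; closed=[(4,7), (5,7), (6,7)]

step 1: expand (4,7) (f=12, h=10) → closed; open now [(4,6) g=3 f=12, (5,6) g=2 f=12, (6,6) g=1 f=12, (7,7) g=1 f=14]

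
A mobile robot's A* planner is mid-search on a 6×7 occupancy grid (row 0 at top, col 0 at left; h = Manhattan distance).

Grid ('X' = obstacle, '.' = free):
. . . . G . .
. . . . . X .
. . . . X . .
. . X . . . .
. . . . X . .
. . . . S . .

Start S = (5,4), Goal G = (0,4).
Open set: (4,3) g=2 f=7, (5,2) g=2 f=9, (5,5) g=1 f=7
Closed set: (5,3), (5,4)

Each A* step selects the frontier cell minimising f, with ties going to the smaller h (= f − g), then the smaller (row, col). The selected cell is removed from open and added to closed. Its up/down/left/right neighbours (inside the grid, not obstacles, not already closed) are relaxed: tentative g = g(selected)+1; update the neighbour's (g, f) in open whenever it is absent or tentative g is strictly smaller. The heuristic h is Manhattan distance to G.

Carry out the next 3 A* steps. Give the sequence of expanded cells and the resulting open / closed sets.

step 1: expand (4,3) (f=7, h=5) → closed; open now [(3,3) g=3 f=7, (4,2) g=3 f=9, (5,2) g=2 f=9, (5,5) g=1 f=7]
step 2: expand (3,3) (f=7, h=4) → closed; open now [(2,3) g=4 f=7, (3,4) g=4 f=7, (4,2) g=3 f=9, (5,2) g=2 f=9, (5,5) g=1 f=7]
step 3: expand (2,3) (f=7, h=3) → closed; open now [(1,3) g=5 f=7, (2,2) g=5 f=9, (3,4) g=4 f=7, (4,2) g=3 f=9, (5,2) g=2 f=9, (5,5) g=1 f=7]

order=[(4,3) → (3,3) → (2,3)]; open=[(1,3) g=5 f=7, (2,2) g=5 f=9, (3,4) g=4 f=7, (4,2) g=3 f=9, (5,2) g=2 f=9, (5,5) g=1 f=7]; closed=[(2,3), (3,3), (4,3), (5,3), (5,4)]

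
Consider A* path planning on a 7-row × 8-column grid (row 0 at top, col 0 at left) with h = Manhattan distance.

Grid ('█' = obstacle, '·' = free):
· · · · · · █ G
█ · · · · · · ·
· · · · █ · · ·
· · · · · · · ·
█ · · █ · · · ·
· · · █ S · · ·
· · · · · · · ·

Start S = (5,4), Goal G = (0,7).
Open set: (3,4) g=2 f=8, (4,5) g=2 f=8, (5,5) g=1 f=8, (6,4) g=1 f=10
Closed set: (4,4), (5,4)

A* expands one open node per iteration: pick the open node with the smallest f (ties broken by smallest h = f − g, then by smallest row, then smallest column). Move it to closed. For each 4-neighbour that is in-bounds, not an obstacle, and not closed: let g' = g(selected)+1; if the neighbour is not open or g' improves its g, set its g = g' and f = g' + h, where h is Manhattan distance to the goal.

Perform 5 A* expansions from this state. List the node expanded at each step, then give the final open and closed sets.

order=[(3,4) → (3,5) → (2,5) → (1,5) → (0,5)]; open=[(0,4) g=7 f=10, (1,4) g=6 f=10, (1,6) g=6 f=8, (2,6) g=5 f=8, (3,3) g=3 f=10, (3,6) g=4 f=8, (4,5) g=2 f=8, (5,5) g=1 f=8, (6,4) g=1 f=10]; closed=[(0,5), (1,5), (2,5), (3,4), (3,5), (4,4), (5,4)]

step 1: expand (3,4) (f=8, h=6) → closed; open now [(3,3) g=3 f=10, (3,5) g=3 f=8, (4,5) g=2 f=8, (5,5) g=1 f=8, (6,4) g=1 f=10]
step 2: expand (3,5) (f=8, h=5) → closed; open now [(2,5) g=4 f=8, (3,3) g=3 f=10, (3,6) g=4 f=8, (4,5) g=2 f=8, (5,5) g=1 f=8, (6,4) g=1 f=10]
step 3: expand (2,5) (f=8, h=4) → closed; open now [(1,5) g=5 f=8, (2,6) g=5 f=8, (3,3) g=3 f=10, (3,6) g=4 f=8, (4,5) g=2 f=8, (5,5) g=1 f=8, (6,4) g=1 f=10]
step 4: expand (1,5) (f=8, h=3) → closed; open now [(0,5) g=6 f=8, (1,4) g=6 f=10, (1,6) g=6 f=8, (2,6) g=5 f=8, (3,3) g=3 f=10, (3,6) g=4 f=8, (4,5) g=2 f=8, (5,5) g=1 f=8, (6,4) g=1 f=10]
step 5: expand (0,5) (f=8, h=2) → closed; open now [(0,4) g=7 f=10, (1,4) g=6 f=10, (1,6) g=6 f=8, (2,6) g=5 f=8, (3,3) g=3 f=10, (3,6) g=4 f=8, (4,5) g=2 f=8, (5,5) g=1 f=8, (6,4) g=1 f=10]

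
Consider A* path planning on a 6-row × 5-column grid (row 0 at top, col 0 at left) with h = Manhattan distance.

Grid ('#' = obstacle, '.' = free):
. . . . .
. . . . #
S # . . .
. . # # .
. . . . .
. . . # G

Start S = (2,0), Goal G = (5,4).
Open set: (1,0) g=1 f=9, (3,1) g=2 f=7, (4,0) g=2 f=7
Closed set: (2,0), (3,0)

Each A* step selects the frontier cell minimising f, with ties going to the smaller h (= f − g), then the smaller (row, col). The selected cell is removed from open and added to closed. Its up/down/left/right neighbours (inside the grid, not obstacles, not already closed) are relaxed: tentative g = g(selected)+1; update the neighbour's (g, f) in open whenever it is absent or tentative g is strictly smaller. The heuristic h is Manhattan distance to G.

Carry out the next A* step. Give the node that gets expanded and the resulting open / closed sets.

expanded=(3,1); open=[(1,0) g=1 f=9, (4,0) g=2 f=7, (4,1) g=3 f=7]; closed=[(2,0), (3,0), (3,1)]

step 1: expand (3,1) (f=7, h=5) → closed; open now [(1,0) g=1 f=9, (4,0) g=2 f=7, (4,1) g=3 f=7]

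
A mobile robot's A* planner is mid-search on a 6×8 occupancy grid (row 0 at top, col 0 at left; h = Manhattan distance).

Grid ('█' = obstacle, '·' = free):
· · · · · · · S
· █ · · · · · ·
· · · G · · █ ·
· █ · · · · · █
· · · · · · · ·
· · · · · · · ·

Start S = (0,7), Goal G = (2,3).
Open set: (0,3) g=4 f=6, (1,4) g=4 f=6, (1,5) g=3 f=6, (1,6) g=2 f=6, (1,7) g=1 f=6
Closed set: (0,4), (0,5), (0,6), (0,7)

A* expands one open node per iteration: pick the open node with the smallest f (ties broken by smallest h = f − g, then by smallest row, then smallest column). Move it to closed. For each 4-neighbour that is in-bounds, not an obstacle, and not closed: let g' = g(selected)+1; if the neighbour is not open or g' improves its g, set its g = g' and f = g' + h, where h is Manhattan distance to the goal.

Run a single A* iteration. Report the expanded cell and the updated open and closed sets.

expanded=(0,3); open=[(0,2) g=5 f=8, (1,3) g=5 f=6, (1,4) g=4 f=6, (1,5) g=3 f=6, (1,6) g=2 f=6, (1,7) g=1 f=6]; closed=[(0,3), (0,4), (0,5), (0,6), (0,7)]

step 1: expand (0,3) (f=6, h=2) → closed; open now [(0,2) g=5 f=8, (1,3) g=5 f=6, (1,4) g=4 f=6, (1,5) g=3 f=6, (1,6) g=2 f=6, (1,7) g=1 f=6]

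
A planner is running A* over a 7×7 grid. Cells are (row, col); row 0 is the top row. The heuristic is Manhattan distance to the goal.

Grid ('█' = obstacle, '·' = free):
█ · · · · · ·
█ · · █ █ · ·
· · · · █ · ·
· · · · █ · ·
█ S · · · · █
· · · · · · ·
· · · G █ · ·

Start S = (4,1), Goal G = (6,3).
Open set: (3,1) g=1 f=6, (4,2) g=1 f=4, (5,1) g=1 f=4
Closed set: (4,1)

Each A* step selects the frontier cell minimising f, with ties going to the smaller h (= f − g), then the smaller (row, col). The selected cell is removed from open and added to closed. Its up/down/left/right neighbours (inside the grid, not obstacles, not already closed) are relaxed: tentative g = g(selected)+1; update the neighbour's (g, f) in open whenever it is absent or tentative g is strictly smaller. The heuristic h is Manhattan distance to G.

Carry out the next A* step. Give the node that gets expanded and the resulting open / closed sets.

step 1: expand (4,2) (f=4, h=3) → closed; open now [(3,1) g=1 f=6, (3,2) g=2 f=6, (4,3) g=2 f=4, (5,1) g=1 f=4, (5,2) g=2 f=4]

expanded=(4,2); open=[(3,1) g=1 f=6, (3,2) g=2 f=6, (4,3) g=2 f=4, (5,1) g=1 f=4, (5,2) g=2 f=4]; closed=[(4,1), (4,2)]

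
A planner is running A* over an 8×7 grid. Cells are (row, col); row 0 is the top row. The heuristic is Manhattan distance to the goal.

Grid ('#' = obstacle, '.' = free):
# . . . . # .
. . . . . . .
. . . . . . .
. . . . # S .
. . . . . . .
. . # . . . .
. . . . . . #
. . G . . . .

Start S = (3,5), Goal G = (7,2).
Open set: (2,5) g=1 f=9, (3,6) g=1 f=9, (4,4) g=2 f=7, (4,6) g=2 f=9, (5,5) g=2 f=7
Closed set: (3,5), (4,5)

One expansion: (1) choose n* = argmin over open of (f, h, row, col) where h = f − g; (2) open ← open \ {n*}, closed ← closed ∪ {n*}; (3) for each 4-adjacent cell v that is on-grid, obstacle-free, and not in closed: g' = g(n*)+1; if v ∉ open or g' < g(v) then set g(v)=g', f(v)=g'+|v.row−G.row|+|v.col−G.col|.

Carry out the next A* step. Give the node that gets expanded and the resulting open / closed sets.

expanded=(4,4); open=[(2,5) g=1 f=9, (3,6) g=1 f=9, (4,3) g=3 f=7, (4,6) g=2 f=9, (5,4) g=3 f=7, (5,5) g=2 f=7]; closed=[(3,5), (4,4), (4,5)]

step 1: expand (4,4) (f=7, h=5) → closed; open now [(2,5) g=1 f=9, (3,6) g=1 f=9, (4,3) g=3 f=7, (4,6) g=2 f=9, (5,4) g=3 f=7, (5,5) g=2 f=7]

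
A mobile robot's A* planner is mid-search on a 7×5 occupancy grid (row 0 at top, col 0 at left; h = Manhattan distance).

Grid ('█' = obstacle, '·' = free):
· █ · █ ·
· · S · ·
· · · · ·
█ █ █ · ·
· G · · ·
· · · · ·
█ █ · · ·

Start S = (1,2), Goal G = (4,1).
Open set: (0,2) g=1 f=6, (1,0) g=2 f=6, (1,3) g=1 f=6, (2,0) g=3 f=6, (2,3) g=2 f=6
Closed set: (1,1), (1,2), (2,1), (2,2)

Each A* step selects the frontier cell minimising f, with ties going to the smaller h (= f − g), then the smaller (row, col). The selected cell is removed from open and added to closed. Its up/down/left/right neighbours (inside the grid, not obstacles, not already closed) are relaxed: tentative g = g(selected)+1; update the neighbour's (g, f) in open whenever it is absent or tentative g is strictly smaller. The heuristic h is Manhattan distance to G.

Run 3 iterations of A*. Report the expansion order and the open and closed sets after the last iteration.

order=[(2,0) → (1,0) → (2,3)]; open=[(0,0) g=3 f=8, (0,2) g=1 f=6, (1,3) g=1 f=6, (2,4) g=3 f=8, (3,3) g=3 f=6]; closed=[(1,0), (1,1), (1,2), (2,0), (2,1), (2,2), (2,3)]

step 1: expand (2,0) (f=6, h=3) → closed; open now [(0,2) g=1 f=6, (1,0) g=2 f=6, (1,3) g=1 f=6, (2,3) g=2 f=6]
step 2: expand (1,0) (f=6, h=4) → closed; open now [(0,0) g=3 f=8, (0,2) g=1 f=6, (1,3) g=1 f=6, (2,3) g=2 f=6]
step 3: expand (2,3) (f=6, h=4) → closed; open now [(0,0) g=3 f=8, (0,2) g=1 f=6, (1,3) g=1 f=6, (2,4) g=3 f=8, (3,3) g=3 f=6]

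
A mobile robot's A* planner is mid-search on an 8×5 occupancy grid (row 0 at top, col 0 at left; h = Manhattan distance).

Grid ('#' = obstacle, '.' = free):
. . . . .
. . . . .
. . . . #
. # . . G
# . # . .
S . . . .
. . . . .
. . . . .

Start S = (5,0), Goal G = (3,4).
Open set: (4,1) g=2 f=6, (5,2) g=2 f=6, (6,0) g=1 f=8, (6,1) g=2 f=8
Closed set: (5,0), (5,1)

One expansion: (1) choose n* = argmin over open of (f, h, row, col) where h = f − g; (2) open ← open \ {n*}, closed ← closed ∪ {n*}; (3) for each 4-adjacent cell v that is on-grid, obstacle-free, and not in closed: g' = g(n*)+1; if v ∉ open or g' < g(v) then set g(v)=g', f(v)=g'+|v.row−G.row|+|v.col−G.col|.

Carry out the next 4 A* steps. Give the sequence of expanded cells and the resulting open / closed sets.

step 1: expand (4,1) (f=6, h=4) → closed; open now [(5,2) g=2 f=6, (6,0) g=1 f=8, (6,1) g=2 f=8]
step 2: expand (5,2) (f=6, h=4) → closed; open now [(5,3) g=3 f=6, (6,0) g=1 f=8, (6,1) g=2 f=8, (6,2) g=3 f=8]
step 3: expand (5,3) (f=6, h=3) → closed; open now [(4,3) g=4 f=6, (5,4) g=4 f=6, (6,0) g=1 f=8, (6,1) g=2 f=8, (6,2) g=3 f=8, (6,3) g=4 f=8]
step 4: expand (4,3) (f=6, h=2) → closed; open now [(3,3) g=5 f=6, (4,4) g=5 f=6, (5,4) g=4 f=6, (6,0) g=1 f=8, (6,1) g=2 f=8, (6,2) g=3 f=8, (6,3) g=4 f=8]

order=[(4,1) → (5,2) → (5,3) → (4,3)]; open=[(3,3) g=5 f=6, (4,4) g=5 f=6, (5,4) g=4 f=6, (6,0) g=1 f=8, (6,1) g=2 f=8, (6,2) g=3 f=8, (6,3) g=4 f=8]; closed=[(4,1), (4,3), (5,0), (5,1), (5,2), (5,3)]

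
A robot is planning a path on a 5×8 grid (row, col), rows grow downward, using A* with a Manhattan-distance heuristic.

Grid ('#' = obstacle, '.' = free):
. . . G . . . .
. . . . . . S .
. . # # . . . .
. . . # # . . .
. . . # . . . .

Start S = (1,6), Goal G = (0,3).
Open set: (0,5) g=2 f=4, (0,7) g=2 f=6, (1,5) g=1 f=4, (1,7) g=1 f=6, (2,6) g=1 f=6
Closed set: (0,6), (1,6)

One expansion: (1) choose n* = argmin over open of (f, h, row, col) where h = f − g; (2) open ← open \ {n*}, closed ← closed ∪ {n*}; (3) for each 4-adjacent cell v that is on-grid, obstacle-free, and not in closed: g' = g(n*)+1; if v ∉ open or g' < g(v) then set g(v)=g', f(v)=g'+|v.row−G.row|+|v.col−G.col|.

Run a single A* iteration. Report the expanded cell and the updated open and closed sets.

expanded=(0,5); open=[(0,4) g=3 f=4, (0,7) g=2 f=6, (1,5) g=1 f=4, (1,7) g=1 f=6, (2,6) g=1 f=6]; closed=[(0,5), (0,6), (1,6)]

step 1: expand (0,5) (f=4, h=2) → closed; open now [(0,4) g=3 f=4, (0,7) g=2 f=6, (1,5) g=1 f=4, (1,7) g=1 f=6, (2,6) g=1 f=6]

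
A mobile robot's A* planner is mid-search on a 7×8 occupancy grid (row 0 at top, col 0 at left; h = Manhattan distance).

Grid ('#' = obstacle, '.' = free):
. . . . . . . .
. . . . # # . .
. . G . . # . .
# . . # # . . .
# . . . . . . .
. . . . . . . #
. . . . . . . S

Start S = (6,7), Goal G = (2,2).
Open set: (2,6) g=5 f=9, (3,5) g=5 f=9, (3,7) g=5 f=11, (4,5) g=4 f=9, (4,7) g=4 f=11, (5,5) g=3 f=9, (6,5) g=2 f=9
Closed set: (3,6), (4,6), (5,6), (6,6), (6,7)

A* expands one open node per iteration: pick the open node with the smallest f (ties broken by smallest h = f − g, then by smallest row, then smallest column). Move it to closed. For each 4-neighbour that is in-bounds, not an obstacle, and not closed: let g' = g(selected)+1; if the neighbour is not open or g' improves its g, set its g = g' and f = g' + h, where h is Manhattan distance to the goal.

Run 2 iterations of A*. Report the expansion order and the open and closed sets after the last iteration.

step 1: expand (2,6) (f=9, h=4) → closed; open now [(1,6) g=6 f=11, (2,7) g=6 f=11, (3,5) g=5 f=9, (3,7) g=5 f=11, (4,5) g=4 f=9, (4,7) g=4 f=11, (5,5) g=3 f=9, (6,5) g=2 f=9]
step 2: expand (3,5) (f=9, h=4) → closed; open now [(1,6) g=6 f=11, (2,7) g=6 f=11, (3,7) g=5 f=11, (4,5) g=4 f=9, (4,7) g=4 f=11, (5,5) g=3 f=9, (6,5) g=2 f=9]

order=[(2,6) → (3,5)]; open=[(1,6) g=6 f=11, (2,7) g=6 f=11, (3,7) g=5 f=11, (4,5) g=4 f=9, (4,7) g=4 f=11, (5,5) g=3 f=9, (6,5) g=2 f=9]; closed=[(2,6), (3,5), (3,6), (4,6), (5,6), (6,6), (6,7)]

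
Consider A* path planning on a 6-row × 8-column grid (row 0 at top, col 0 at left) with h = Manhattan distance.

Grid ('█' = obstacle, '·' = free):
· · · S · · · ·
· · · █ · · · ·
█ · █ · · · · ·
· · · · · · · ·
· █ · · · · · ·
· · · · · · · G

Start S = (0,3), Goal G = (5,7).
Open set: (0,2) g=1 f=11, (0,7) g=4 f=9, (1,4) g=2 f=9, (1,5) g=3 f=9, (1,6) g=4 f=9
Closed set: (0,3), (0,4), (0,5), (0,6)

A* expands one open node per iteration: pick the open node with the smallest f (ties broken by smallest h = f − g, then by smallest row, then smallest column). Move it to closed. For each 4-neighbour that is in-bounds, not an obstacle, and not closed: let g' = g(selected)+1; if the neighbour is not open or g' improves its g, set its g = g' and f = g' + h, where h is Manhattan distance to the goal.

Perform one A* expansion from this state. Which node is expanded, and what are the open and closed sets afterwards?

expanded=(0,7); open=[(0,2) g=1 f=11, (1,4) g=2 f=9, (1,5) g=3 f=9, (1,6) g=4 f=9, (1,7) g=5 f=9]; closed=[(0,3), (0,4), (0,5), (0,6), (0,7)]

step 1: expand (0,7) (f=9, h=5) → closed; open now [(0,2) g=1 f=11, (1,4) g=2 f=9, (1,5) g=3 f=9, (1,6) g=4 f=9, (1,7) g=5 f=9]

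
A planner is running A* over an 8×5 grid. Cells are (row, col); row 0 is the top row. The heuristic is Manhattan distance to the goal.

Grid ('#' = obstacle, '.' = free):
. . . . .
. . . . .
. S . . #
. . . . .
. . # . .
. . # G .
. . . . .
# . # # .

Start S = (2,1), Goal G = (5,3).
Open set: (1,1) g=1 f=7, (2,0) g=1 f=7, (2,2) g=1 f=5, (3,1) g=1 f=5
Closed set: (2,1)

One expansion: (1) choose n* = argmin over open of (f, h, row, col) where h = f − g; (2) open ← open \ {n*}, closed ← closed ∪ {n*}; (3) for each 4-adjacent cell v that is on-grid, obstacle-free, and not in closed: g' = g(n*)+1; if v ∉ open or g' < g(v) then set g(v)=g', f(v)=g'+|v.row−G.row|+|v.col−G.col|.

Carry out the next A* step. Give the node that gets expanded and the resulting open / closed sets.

expanded=(2,2); open=[(1,1) g=1 f=7, (1,2) g=2 f=7, (2,0) g=1 f=7, (2,3) g=2 f=5, (3,1) g=1 f=5, (3,2) g=2 f=5]; closed=[(2,1), (2,2)]

step 1: expand (2,2) (f=5, h=4) → closed; open now [(1,1) g=1 f=7, (1,2) g=2 f=7, (2,0) g=1 f=7, (2,3) g=2 f=5, (3,1) g=1 f=5, (3,2) g=2 f=5]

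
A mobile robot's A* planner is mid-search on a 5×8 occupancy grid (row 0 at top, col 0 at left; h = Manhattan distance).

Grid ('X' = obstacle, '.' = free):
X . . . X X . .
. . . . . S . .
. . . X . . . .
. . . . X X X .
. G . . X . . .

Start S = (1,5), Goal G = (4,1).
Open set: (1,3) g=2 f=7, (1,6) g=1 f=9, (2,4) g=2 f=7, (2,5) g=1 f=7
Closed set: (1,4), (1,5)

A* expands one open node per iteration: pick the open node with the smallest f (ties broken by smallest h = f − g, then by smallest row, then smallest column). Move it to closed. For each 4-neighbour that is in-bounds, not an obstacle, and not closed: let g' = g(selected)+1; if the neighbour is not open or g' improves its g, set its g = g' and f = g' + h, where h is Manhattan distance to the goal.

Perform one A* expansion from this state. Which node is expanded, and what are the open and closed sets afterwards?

expanded=(1,3); open=[(0,3) g=3 f=9, (1,2) g=3 f=7, (1,6) g=1 f=9, (2,4) g=2 f=7, (2,5) g=1 f=7]; closed=[(1,3), (1,4), (1,5)]

step 1: expand (1,3) (f=7, h=5) → closed; open now [(0,3) g=3 f=9, (1,2) g=3 f=7, (1,6) g=1 f=9, (2,4) g=2 f=7, (2,5) g=1 f=7]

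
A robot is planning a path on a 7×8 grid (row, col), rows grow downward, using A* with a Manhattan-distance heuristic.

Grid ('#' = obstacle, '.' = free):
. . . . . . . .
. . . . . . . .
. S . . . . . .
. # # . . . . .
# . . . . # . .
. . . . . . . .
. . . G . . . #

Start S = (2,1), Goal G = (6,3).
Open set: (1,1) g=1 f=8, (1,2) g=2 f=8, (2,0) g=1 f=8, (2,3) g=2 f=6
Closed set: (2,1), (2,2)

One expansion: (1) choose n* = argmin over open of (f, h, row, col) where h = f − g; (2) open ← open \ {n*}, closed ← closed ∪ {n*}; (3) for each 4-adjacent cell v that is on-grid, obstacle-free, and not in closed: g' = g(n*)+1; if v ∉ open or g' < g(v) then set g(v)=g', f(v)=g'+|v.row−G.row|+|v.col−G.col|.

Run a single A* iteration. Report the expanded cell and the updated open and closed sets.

expanded=(2,3); open=[(1,1) g=1 f=8, (1,2) g=2 f=8, (1,3) g=3 f=8, (2,0) g=1 f=8, (2,4) g=3 f=8, (3,3) g=3 f=6]; closed=[(2,1), (2,2), (2,3)]

step 1: expand (2,3) (f=6, h=4) → closed; open now [(1,1) g=1 f=8, (1,2) g=2 f=8, (1,3) g=3 f=8, (2,0) g=1 f=8, (2,4) g=3 f=8, (3,3) g=3 f=6]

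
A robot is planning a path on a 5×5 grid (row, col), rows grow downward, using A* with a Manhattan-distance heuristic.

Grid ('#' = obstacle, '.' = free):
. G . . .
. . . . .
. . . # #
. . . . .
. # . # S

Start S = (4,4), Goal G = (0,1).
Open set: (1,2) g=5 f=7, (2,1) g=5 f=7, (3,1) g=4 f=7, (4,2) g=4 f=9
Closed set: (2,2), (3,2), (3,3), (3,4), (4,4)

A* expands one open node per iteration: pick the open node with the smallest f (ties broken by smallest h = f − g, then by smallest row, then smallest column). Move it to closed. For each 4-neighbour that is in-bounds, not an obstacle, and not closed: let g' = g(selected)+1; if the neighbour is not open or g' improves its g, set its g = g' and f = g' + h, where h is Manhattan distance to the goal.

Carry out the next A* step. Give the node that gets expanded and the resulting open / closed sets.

step 1: expand (1,2) (f=7, h=2) → closed; open now [(0,2) g=6 f=7, (1,1) g=6 f=7, (1,3) g=6 f=9, (2,1) g=5 f=7, (3,1) g=4 f=7, (4,2) g=4 f=9]

expanded=(1,2); open=[(0,2) g=6 f=7, (1,1) g=6 f=7, (1,3) g=6 f=9, (2,1) g=5 f=7, (3,1) g=4 f=7, (4,2) g=4 f=9]; closed=[(1,2), (2,2), (3,2), (3,3), (3,4), (4,4)]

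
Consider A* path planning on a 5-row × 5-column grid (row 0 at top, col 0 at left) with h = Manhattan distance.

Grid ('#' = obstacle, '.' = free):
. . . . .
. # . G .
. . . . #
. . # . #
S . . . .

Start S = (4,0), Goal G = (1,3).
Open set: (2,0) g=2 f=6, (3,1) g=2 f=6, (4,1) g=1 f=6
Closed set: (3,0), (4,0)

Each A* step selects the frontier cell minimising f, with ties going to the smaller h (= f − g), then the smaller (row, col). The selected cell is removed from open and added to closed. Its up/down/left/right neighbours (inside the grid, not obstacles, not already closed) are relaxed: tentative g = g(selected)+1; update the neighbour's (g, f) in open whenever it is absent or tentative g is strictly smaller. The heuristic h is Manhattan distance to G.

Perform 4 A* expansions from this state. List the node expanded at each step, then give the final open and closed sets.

step 1: expand (2,0) (f=6, h=4) → closed; open now [(1,0) g=3 f=6, (2,1) g=3 f=6, (3,1) g=2 f=6, (4,1) g=1 f=6]
step 2: expand (1,0) (f=6, h=3) → closed; open now [(0,0) g=4 f=8, (2,1) g=3 f=6, (3,1) g=2 f=6, (4,1) g=1 f=6]
step 3: expand (2,1) (f=6, h=3) → closed; open now [(0,0) g=4 f=8, (2,2) g=4 f=6, (3,1) g=2 f=6, (4,1) g=1 f=6]
step 4: expand (2,2) (f=6, h=2) → closed; open now [(0,0) g=4 f=8, (1,2) g=5 f=6, (2,3) g=5 f=6, (3,1) g=2 f=6, (4,1) g=1 f=6]

order=[(2,0) → (1,0) → (2,1) → (2,2)]; open=[(0,0) g=4 f=8, (1,2) g=5 f=6, (2,3) g=5 f=6, (3,1) g=2 f=6, (4,1) g=1 f=6]; closed=[(1,0), (2,0), (2,1), (2,2), (3,0), (4,0)]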